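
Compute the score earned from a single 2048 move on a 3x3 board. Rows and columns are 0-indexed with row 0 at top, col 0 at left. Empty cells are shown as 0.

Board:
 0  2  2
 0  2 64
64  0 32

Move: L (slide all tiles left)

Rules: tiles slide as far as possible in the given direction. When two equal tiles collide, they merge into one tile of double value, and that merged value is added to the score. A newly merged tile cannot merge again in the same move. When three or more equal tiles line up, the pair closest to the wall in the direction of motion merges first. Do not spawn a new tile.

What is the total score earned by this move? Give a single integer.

Slide left:
row 0: [0, 2, 2] -> [4, 0, 0]  score +4 (running 4)
row 1: [0, 2, 64] -> [2, 64, 0]  score +0 (running 4)
row 2: [64, 0, 32] -> [64, 32, 0]  score +0 (running 4)
Board after move:
 4  0  0
 2 64  0
64 32  0

Answer: 4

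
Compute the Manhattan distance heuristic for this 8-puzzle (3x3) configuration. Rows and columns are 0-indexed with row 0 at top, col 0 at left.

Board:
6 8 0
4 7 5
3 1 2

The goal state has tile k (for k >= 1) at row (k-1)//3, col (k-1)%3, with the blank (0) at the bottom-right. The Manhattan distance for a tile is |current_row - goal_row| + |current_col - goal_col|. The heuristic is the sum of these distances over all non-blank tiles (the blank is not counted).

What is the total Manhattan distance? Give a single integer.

Answer: 18

Derivation:
Tile 6: (0,0)->(1,2) = 3
Tile 8: (0,1)->(2,1) = 2
Tile 4: (1,0)->(1,0) = 0
Tile 7: (1,1)->(2,0) = 2
Tile 5: (1,2)->(1,1) = 1
Tile 3: (2,0)->(0,2) = 4
Tile 1: (2,1)->(0,0) = 3
Tile 2: (2,2)->(0,1) = 3
Sum: 3 + 2 + 0 + 2 + 1 + 4 + 3 + 3 = 18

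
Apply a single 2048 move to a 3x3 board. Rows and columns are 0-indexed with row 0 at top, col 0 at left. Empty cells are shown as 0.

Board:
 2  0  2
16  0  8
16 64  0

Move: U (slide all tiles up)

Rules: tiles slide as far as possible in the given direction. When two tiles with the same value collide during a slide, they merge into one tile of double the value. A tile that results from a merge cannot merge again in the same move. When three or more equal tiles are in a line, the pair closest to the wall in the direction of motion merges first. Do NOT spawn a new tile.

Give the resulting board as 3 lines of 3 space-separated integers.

Answer:  2 64  2
32  0  8
 0  0  0

Derivation:
Slide up:
col 0: [2, 16, 16] -> [2, 32, 0]
col 1: [0, 0, 64] -> [64, 0, 0]
col 2: [2, 8, 0] -> [2, 8, 0]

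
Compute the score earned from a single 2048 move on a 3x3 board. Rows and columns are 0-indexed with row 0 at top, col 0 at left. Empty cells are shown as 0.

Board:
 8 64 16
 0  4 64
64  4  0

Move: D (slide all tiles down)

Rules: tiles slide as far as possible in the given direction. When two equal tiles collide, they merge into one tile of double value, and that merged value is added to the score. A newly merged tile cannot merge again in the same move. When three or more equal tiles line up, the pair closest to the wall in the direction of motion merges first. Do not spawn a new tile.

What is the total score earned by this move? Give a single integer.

Answer: 8

Derivation:
Slide down:
col 0: [8, 0, 64] -> [0, 8, 64]  score +0 (running 0)
col 1: [64, 4, 4] -> [0, 64, 8]  score +8 (running 8)
col 2: [16, 64, 0] -> [0, 16, 64]  score +0 (running 8)
Board after move:
 0  0  0
 8 64 16
64  8 64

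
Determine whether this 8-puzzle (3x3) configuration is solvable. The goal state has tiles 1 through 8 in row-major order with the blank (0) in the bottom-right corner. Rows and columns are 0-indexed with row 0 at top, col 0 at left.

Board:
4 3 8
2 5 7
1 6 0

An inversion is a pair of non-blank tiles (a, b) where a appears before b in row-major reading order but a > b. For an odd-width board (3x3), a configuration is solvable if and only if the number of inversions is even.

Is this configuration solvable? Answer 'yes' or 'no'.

Answer: yes

Derivation:
Inversions (pairs i<j in row-major order where tile[i] > tile[j] > 0): 14
14 is even, so the puzzle is solvable.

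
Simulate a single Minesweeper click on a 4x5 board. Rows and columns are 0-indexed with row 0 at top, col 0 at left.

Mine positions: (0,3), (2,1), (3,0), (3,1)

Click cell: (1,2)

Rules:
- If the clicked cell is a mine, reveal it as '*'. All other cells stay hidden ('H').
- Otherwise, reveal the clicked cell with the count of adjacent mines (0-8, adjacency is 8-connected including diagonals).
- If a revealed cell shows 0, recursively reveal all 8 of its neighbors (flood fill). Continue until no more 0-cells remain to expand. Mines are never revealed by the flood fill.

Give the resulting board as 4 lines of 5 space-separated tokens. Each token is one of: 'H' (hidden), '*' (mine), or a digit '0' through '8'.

H H H H H
H H 2 H H
H H H H H
H H H H H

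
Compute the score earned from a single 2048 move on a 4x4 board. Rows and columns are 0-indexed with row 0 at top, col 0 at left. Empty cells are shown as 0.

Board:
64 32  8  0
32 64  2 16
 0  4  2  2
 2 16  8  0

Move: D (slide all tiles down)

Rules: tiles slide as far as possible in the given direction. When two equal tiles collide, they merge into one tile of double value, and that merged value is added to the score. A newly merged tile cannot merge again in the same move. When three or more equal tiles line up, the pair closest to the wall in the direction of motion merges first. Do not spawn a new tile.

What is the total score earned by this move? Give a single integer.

Slide down:
col 0: [64, 32, 0, 2] -> [0, 64, 32, 2]  score +0 (running 0)
col 1: [32, 64, 4, 16] -> [32, 64, 4, 16]  score +0 (running 0)
col 2: [8, 2, 2, 8] -> [0, 8, 4, 8]  score +4 (running 4)
col 3: [0, 16, 2, 0] -> [0, 0, 16, 2]  score +0 (running 4)
Board after move:
 0 32  0  0
64 64  8  0
32  4  4 16
 2 16  8  2

Answer: 4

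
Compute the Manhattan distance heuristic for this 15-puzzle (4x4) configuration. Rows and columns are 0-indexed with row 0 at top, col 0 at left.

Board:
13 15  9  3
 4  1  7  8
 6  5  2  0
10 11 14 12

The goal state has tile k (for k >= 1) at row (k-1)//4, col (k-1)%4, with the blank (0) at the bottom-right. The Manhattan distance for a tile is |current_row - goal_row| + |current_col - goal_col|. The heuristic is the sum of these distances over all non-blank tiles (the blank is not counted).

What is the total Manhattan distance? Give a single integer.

Tile 13: (0,0)->(3,0) = 3
Tile 15: (0,1)->(3,2) = 4
Tile 9: (0,2)->(2,0) = 4
Tile 3: (0,3)->(0,2) = 1
Tile 4: (1,0)->(0,3) = 4
Tile 1: (1,1)->(0,0) = 2
Tile 7: (1,2)->(1,2) = 0
Tile 8: (1,3)->(1,3) = 0
Tile 6: (2,0)->(1,1) = 2
Tile 5: (2,1)->(1,0) = 2
Tile 2: (2,2)->(0,1) = 3
Tile 10: (3,0)->(2,1) = 2
Tile 11: (3,1)->(2,2) = 2
Tile 14: (3,2)->(3,1) = 1
Tile 12: (3,3)->(2,3) = 1
Sum: 3 + 4 + 4 + 1 + 4 + 2 + 0 + 0 + 2 + 2 + 3 + 2 + 2 + 1 + 1 = 31

Answer: 31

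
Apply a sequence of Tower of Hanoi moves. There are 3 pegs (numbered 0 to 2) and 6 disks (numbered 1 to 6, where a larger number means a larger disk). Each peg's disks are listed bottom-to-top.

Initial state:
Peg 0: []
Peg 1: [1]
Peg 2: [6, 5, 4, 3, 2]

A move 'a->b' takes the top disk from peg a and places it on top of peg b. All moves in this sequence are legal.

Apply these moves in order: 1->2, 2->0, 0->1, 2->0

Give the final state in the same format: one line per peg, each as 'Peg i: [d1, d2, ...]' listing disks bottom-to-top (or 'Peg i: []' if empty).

After move 1 (1->2):
Peg 0: []
Peg 1: []
Peg 2: [6, 5, 4, 3, 2, 1]

After move 2 (2->0):
Peg 0: [1]
Peg 1: []
Peg 2: [6, 5, 4, 3, 2]

After move 3 (0->1):
Peg 0: []
Peg 1: [1]
Peg 2: [6, 5, 4, 3, 2]

After move 4 (2->0):
Peg 0: [2]
Peg 1: [1]
Peg 2: [6, 5, 4, 3]

Answer: Peg 0: [2]
Peg 1: [1]
Peg 2: [6, 5, 4, 3]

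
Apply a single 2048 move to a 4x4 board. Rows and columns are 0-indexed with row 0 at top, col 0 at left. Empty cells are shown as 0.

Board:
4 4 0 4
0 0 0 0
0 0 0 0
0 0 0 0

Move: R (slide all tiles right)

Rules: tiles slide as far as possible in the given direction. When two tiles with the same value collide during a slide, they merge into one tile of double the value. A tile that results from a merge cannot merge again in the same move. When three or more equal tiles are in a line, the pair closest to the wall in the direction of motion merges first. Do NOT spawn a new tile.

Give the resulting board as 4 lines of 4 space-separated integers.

Slide right:
row 0: [4, 4, 0, 4] -> [0, 0, 4, 8]
row 1: [0, 0, 0, 0] -> [0, 0, 0, 0]
row 2: [0, 0, 0, 0] -> [0, 0, 0, 0]
row 3: [0, 0, 0, 0] -> [0, 0, 0, 0]

Answer: 0 0 4 8
0 0 0 0
0 0 0 0
0 0 0 0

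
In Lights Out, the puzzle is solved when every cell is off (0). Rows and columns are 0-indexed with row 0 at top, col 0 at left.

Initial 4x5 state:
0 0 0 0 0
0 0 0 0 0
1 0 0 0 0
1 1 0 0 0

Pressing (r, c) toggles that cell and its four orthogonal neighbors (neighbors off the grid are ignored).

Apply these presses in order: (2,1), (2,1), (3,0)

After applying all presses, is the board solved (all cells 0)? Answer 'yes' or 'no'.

Answer: yes

Derivation:
After press 1 at (2,1):
0 0 0 0 0
0 1 0 0 0
0 1 1 0 0
1 0 0 0 0

After press 2 at (2,1):
0 0 0 0 0
0 0 0 0 0
1 0 0 0 0
1 1 0 0 0

After press 3 at (3,0):
0 0 0 0 0
0 0 0 0 0
0 0 0 0 0
0 0 0 0 0

Lights still on: 0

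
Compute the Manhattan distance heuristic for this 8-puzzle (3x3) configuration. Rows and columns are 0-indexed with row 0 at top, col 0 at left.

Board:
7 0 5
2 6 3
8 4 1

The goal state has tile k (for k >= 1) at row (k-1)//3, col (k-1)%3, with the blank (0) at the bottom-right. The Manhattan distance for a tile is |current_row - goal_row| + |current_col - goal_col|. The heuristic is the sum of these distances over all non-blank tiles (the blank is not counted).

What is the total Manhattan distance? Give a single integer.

Answer: 15

Derivation:
Tile 7: (0,0)->(2,0) = 2
Tile 5: (0,2)->(1,1) = 2
Tile 2: (1,0)->(0,1) = 2
Tile 6: (1,1)->(1,2) = 1
Tile 3: (1,2)->(0,2) = 1
Tile 8: (2,0)->(2,1) = 1
Tile 4: (2,1)->(1,0) = 2
Tile 1: (2,2)->(0,0) = 4
Sum: 2 + 2 + 2 + 1 + 1 + 1 + 2 + 4 = 15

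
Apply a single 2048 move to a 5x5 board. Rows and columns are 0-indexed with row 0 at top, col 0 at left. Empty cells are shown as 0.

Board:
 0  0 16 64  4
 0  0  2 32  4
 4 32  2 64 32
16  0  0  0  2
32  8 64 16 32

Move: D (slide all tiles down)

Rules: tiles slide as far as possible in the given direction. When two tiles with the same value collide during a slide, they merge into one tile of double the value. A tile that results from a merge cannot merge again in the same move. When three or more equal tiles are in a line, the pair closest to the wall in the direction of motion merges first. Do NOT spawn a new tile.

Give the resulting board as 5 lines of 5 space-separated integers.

Slide down:
col 0: [0, 0, 4, 16, 32] -> [0, 0, 4, 16, 32]
col 1: [0, 0, 32, 0, 8] -> [0, 0, 0, 32, 8]
col 2: [16, 2, 2, 0, 64] -> [0, 0, 16, 4, 64]
col 3: [64, 32, 64, 0, 16] -> [0, 64, 32, 64, 16]
col 4: [4, 4, 32, 2, 32] -> [0, 8, 32, 2, 32]

Answer:  0  0  0  0  0
 0  0  0 64  8
 4  0 16 32 32
16 32  4 64  2
32  8 64 16 32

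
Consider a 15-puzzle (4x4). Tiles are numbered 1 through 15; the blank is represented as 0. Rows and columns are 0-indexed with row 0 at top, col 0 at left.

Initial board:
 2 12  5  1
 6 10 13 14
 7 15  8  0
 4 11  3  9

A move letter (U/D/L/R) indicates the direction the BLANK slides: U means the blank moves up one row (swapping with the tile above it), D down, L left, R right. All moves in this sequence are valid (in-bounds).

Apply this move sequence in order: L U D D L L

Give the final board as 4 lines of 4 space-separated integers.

After move 1 (L):
 2 12  5  1
 6 10 13 14
 7 15  0  8
 4 11  3  9

After move 2 (U):
 2 12  5  1
 6 10  0 14
 7 15 13  8
 4 11  3  9

After move 3 (D):
 2 12  5  1
 6 10 13 14
 7 15  0  8
 4 11  3  9

After move 4 (D):
 2 12  5  1
 6 10 13 14
 7 15  3  8
 4 11  0  9

After move 5 (L):
 2 12  5  1
 6 10 13 14
 7 15  3  8
 4  0 11  9

After move 6 (L):
 2 12  5  1
 6 10 13 14
 7 15  3  8
 0  4 11  9

Answer:  2 12  5  1
 6 10 13 14
 7 15  3  8
 0  4 11  9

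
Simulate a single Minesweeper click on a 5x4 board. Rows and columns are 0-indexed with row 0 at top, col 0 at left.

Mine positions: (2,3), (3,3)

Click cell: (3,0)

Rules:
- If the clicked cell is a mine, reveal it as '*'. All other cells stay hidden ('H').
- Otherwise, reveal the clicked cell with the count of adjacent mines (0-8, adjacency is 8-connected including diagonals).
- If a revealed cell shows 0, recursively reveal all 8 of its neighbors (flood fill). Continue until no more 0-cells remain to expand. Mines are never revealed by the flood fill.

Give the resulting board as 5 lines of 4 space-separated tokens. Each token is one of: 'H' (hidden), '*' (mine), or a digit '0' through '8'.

0 0 0 0
0 0 1 1
0 0 2 H
0 0 2 H
0 0 1 H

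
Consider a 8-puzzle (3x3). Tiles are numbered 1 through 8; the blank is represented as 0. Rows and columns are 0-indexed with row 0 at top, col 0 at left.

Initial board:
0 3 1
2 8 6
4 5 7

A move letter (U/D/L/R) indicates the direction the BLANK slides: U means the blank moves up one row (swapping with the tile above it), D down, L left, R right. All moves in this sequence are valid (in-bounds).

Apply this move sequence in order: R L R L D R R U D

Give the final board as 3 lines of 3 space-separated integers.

After move 1 (R):
3 0 1
2 8 6
4 5 7

After move 2 (L):
0 3 1
2 8 6
4 5 7

After move 3 (R):
3 0 1
2 8 6
4 5 7

After move 4 (L):
0 3 1
2 8 6
4 5 7

After move 5 (D):
2 3 1
0 8 6
4 5 7

After move 6 (R):
2 3 1
8 0 6
4 5 7

After move 7 (R):
2 3 1
8 6 0
4 5 7

After move 8 (U):
2 3 0
8 6 1
4 5 7

After move 9 (D):
2 3 1
8 6 0
4 5 7

Answer: 2 3 1
8 6 0
4 5 7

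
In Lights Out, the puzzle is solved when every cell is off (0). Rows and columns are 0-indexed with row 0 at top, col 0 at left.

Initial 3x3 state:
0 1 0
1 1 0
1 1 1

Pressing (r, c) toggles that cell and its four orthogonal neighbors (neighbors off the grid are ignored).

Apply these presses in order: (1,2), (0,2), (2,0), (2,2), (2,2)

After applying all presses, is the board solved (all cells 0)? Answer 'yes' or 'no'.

After press 1 at (1,2):
0 1 1
1 0 1
1 1 0

After press 2 at (0,2):
0 0 0
1 0 0
1 1 0

After press 3 at (2,0):
0 0 0
0 0 0
0 0 0

After press 4 at (2,2):
0 0 0
0 0 1
0 1 1

After press 5 at (2,2):
0 0 0
0 0 0
0 0 0

Lights still on: 0

Answer: yes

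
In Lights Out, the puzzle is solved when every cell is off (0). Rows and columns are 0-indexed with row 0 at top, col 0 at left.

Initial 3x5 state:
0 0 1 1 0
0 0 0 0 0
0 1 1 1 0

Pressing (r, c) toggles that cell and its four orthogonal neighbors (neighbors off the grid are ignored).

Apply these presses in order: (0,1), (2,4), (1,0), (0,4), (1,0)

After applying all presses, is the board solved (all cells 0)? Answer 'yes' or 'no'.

Answer: no

Derivation:
After press 1 at (0,1):
1 1 0 1 0
0 1 0 0 0
0 1 1 1 0

After press 2 at (2,4):
1 1 0 1 0
0 1 0 0 1
0 1 1 0 1

After press 3 at (1,0):
0 1 0 1 0
1 0 0 0 1
1 1 1 0 1

After press 4 at (0,4):
0 1 0 0 1
1 0 0 0 0
1 1 1 0 1

After press 5 at (1,0):
1 1 0 0 1
0 1 0 0 0
0 1 1 0 1

Lights still on: 7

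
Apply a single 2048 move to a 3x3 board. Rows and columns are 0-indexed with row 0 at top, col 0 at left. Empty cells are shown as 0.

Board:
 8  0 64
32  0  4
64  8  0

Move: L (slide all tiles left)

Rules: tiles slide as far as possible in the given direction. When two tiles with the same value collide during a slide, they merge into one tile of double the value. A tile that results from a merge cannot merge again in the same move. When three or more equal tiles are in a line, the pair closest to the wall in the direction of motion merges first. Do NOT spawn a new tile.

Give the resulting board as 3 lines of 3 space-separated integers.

Slide left:
row 0: [8, 0, 64] -> [8, 64, 0]
row 1: [32, 0, 4] -> [32, 4, 0]
row 2: [64, 8, 0] -> [64, 8, 0]

Answer:  8 64  0
32  4  0
64  8  0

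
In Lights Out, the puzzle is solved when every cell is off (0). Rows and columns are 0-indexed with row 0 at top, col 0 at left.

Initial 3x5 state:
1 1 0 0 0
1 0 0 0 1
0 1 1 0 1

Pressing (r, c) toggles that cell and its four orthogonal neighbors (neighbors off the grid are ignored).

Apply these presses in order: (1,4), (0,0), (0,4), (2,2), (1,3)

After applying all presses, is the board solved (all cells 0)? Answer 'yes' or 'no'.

Answer: yes

Derivation:
After press 1 at (1,4):
1 1 0 0 1
1 0 0 1 0
0 1 1 0 0

After press 2 at (0,0):
0 0 0 0 1
0 0 0 1 0
0 1 1 0 0

After press 3 at (0,4):
0 0 0 1 0
0 0 0 1 1
0 1 1 0 0

After press 4 at (2,2):
0 0 0 1 0
0 0 1 1 1
0 0 0 1 0

After press 5 at (1,3):
0 0 0 0 0
0 0 0 0 0
0 0 0 0 0

Lights still on: 0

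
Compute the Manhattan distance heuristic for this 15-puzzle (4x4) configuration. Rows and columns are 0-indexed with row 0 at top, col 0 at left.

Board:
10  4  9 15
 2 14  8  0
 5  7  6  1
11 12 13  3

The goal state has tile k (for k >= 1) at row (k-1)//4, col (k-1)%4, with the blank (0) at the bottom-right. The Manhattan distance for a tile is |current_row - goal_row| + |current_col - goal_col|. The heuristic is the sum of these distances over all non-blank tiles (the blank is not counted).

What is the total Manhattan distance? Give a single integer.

Tile 10: at (0,0), goal (2,1), distance |0-2|+|0-1| = 3
Tile 4: at (0,1), goal (0,3), distance |0-0|+|1-3| = 2
Tile 9: at (0,2), goal (2,0), distance |0-2|+|2-0| = 4
Tile 15: at (0,3), goal (3,2), distance |0-3|+|3-2| = 4
Tile 2: at (1,0), goal (0,1), distance |1-0|+|0-1| = 2
Tile 14: at (1,1), goal (3,1), distance |1-3|+|1-1| = 2
Tile 8: at (1,2), goal (1,3), distance |1-1|+|2-3| = 1
Tile 5: at (2,0), goal (1,0), distance |2-1|+|0-0| = 1
Tile 7: at (2,1), goal (1,2), distance |2-1|+|1-2| = 2
Tile 6: at (2,2), goal (1,1), distance |2-1|+|2-1| = 2
Tile 1: at (2,3), goal (0,0), distance |2-0|+|3-0| = 5
Tile 11: at (3,0), goal (2,2), distance |3-2|+|0-2| = 3
Tile 12: at (3,1), goal (2,3), distance |3-2|+|1-3| = 3
Tile 13: at (3,2), goal (3,0), distance |3-3|+|2-0| = 2
Tile 3: at (3,3), goal (0,2), distance |3-0|+|3-2| = 4
Sum: 3 + 2 + 4 + 4 + 2 + 2 + 1 + 1 + 2 + 2 + 5 + 3 + 3 + 2 + 4 = 40

Answer: 40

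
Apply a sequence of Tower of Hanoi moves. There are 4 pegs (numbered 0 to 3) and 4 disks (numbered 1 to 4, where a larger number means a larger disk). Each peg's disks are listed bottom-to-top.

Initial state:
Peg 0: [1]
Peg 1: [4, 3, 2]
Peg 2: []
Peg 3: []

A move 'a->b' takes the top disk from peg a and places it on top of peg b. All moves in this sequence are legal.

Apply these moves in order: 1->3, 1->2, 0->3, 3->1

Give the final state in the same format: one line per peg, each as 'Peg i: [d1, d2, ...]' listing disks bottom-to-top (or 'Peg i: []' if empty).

After move 1 (1->3):
Peg 0: [1]
Peg 1: [4, 3]
Peg 2: []
Peg 3: [2]

After move 2 (1->2):
Peg 0: [1]
Peg 1: [4]
Peg 2: [3]
Peg 3: [2]

After move 3 (0->3):
Peg 0: []
Peg 1: [4]
Peg 2: [3]
Peg 3: [2, 1]

After move 4 (3->1):
Peg 0: []
Peg 1: [4, 1]
Peg 2: [3]
Peg 3: [2]

Answer: Peg 0: []
Peg 1: [4, 1]
Peg 2: [3]
Peg 3: [2]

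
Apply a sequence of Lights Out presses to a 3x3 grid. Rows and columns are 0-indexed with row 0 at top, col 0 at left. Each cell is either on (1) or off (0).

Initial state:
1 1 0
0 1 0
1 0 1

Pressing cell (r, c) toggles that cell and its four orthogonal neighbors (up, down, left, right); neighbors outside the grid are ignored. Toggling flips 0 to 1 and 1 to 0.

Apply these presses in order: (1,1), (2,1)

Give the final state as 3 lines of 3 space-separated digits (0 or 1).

After press 1 at (1,1):
1 0 0
1 0 1
1 1 1

After press 2 at (2,1):
1 0 0
1 1 1
0 0 0

Answer: 1 0 0
1 1 1
0 0 0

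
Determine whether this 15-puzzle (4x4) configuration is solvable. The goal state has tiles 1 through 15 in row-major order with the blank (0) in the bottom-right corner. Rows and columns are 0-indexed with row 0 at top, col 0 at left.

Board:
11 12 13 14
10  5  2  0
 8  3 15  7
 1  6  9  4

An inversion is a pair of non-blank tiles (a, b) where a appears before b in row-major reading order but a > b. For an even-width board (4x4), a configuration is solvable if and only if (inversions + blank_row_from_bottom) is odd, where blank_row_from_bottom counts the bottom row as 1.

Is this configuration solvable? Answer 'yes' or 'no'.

Inversions: 70
Blank is in row 1 (0-indexed from top), which is row 3 counting from the bottom (bottom = 1).
70 + 3 = 73, which is odd, so the puzzle is solvable.

Answer: yes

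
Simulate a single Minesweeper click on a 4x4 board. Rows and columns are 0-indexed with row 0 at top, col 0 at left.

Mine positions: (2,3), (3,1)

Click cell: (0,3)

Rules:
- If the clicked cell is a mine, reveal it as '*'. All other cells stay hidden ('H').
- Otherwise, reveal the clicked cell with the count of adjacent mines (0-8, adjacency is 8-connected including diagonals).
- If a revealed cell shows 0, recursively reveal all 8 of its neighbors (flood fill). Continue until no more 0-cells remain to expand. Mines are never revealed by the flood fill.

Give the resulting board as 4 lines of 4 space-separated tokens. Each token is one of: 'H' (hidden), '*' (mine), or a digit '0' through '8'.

0 0 0 0
0 0 1 1
1 1 2 H
H H H H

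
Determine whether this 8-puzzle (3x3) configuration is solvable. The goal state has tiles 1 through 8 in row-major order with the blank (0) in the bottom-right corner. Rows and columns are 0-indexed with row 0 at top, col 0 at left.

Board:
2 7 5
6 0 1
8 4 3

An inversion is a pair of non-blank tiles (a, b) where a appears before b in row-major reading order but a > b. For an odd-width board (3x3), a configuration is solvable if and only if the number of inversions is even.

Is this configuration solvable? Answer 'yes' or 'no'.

Answer: no

Derivation:
Inversions (pairs i<j in row-major order where tile[i] > tile[j] > 0): 15
15 is odd, so the puzzle is not solvable.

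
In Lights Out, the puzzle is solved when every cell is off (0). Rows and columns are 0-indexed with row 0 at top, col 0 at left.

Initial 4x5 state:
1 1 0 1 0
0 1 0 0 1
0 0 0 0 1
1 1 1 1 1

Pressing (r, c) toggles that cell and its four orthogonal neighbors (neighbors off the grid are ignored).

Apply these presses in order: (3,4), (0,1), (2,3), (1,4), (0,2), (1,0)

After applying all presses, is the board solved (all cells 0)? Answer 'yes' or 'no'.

Answer: no

Derivation:
After press 1 at (3,4):
1 1 0 1 0
0 1 0 0 1
0 0 0 0 0
1 1 1 0 0

After press 2 at (0,1):
0 0 1 1 0
0 0 0 0 1
0 0 0 0 0
1 1 1 0 0

After press 3 at (2,3):
0 0 1 1 0
0 0 0 1 1
0 0 1 1 1
1 1 1 1 0

After press 4 at (1,4):
0 0 1 1 1
0 0 0 0 0
0 0 1 1 0
1 1 1 1 0

After press 5 at (0,2):
0 1 0 0 1
0 0 1 0 0
0 0 1 1 0
1 1 1 1 0

After press 6 at (1,0):
1 1 0 0 1
1 1 1 0 0
1 0 1 1 0
1 1 1 1 0

Lights still on: 13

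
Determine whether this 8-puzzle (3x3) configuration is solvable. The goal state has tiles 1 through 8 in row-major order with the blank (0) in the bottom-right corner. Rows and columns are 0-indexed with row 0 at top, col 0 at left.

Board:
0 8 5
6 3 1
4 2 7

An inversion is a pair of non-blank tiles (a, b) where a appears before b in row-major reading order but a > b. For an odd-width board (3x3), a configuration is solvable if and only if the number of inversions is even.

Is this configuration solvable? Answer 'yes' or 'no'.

Inversions (pairs i<j in row-major order where tile[i] > tile[j] > 0): 18
18 is even, so the puzzle is solvable.

Answer: yes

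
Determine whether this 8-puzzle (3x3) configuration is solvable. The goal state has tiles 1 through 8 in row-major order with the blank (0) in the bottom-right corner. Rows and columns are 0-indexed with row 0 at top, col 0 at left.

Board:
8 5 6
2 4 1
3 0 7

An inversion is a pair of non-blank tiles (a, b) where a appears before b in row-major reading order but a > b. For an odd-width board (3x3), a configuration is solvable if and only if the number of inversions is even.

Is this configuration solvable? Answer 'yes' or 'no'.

Answer: yes

Derivation:
Inversions (pairs i<j in row-major order where tile[i] > tile[j] > 0): 18
18 is even, so the puzzle is solvable.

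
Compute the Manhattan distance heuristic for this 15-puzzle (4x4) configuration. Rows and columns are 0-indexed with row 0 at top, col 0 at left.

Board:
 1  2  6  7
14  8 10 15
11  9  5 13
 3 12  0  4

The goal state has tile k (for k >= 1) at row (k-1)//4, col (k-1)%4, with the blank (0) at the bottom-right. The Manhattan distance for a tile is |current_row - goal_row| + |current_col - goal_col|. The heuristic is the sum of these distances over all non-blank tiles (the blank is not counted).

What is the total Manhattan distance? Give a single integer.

Tile 1: (0,0)->(0,0) = 0
Tile 2: (0,1)->(0,1) = 0
Tile 6: (0,2)->(1,1) = 2
Tile 7: (0,3)->(1,2) = 2
Tile 14: (1,0)->(3,1) = 3
Tile 8: (1,1)->(1,3) = 2
Tile 10: (1,2)->(2,1) = 2
Tile 15: (1,3)->(3,2) = 3
Tile 11: (2,0)->(2,2) = 2
Tile 9: (2,1)->(2,0) = 1
Tile 5: (2,2)->(1,0) = 3
Tile 13: (2,3)->(3,0) = 4
Tile 3: (3,0)->(0,2) = 5
Tile 12: (3,1)->(2,3) = 3
Tile 4: (3,3)->(0,3) = 3
Sum: 0 + 0 + 2 + 2 + 3 + 2 + 2 + 3 + 2 + 1 + 3 + 4 + 5 + 3 + 3 = 35

Answer: 35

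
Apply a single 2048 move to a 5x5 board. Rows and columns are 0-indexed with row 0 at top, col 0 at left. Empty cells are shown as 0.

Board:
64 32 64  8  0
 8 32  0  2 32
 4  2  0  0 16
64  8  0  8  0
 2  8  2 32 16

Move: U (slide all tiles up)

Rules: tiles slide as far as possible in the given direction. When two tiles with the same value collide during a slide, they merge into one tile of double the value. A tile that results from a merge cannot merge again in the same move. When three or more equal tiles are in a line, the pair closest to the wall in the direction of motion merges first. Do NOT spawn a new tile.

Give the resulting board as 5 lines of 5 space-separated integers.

Slide up:
col 0: [64, 8, 4, 64, 2] -> [64, 8, 4, 64, 2]
col 1: [32, 32, 2, 8, 8] -> [64, 2, 16, 0, 0]
col 2: [64, 0, 0, 0, 2] -> [64, 2, 0, 0, 0]
col 3: [8, 2, 0, 8, 32] -> [8, 2, 8, 32, 0]
col 4: [0, 32, 16, 0, 16] -> [32, 32, 0, 0, 0]

Answer: 64 64 64  8 32
 8  2  2  2 32
 4 16  0  8  0
64  0  0 32  0
 2  0  0  0  0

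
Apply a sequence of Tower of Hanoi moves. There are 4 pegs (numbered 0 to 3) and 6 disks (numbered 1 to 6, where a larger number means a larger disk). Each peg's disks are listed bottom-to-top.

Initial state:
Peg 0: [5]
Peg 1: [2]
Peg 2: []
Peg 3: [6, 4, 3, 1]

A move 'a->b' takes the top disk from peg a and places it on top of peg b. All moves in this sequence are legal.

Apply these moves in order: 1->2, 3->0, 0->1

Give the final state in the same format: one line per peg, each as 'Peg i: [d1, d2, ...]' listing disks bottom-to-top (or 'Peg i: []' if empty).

Answer: Peg 0: [5]
Peg 1: [1]
Peg 2: [2]
Peg 3: [6, 4, 3]

Derivation:
After move 1 (1->2):
Peg 0: [5]
Peg 1: []
Peg 2: [2]
Peg 3: [6, 4, 3, 1]

After move 2 (3->0):
Peg 0: [5, 1]
Peg 1: []
Peg 2: [2]
Peg 3: [6, 4, 3]

After move 3 (0->1):
Peg 0: [5]
Peg 1: [1]
Peg 2: [2]
Peg 3: [6, 4, 3]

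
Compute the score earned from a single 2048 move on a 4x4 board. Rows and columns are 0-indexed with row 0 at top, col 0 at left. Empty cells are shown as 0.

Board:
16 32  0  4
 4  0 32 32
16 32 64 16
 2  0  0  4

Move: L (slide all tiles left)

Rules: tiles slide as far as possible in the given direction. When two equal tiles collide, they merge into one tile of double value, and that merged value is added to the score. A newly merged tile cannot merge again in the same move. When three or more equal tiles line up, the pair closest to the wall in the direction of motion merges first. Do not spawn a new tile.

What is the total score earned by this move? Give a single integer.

Answer: 64

Derivation:
Slide left:
row 0: [16, 32, 0, 4] -> [16, 32, 4, 0]  score +0 (running 0)
row 1: [4, 0, 32, 32] -> [4, 64, 0, 0]  score +64 (running 64)
row 2: [16, 32, 64, 16] -> [16, 32, 64, 16]  score +0 (running 64)
row 3: [2, 0, 0, 4] -> [2, 4, 0, 0]  score +0 (running 64)
Board after move:
16 32  4  0
 4 64  0  0
16 32 64 16
 2  4  0  0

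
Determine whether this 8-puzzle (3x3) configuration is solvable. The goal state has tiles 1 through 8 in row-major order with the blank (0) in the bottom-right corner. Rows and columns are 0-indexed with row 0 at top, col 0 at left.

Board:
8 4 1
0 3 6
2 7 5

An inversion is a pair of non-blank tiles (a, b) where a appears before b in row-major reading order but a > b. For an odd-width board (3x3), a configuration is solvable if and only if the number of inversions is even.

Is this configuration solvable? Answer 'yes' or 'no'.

Answer: yes

Derivation:
Inversions (pairs i<j in row-major order where tile[i] > tile[j] > 0): 14
14 is even, so the puzzle is solvable.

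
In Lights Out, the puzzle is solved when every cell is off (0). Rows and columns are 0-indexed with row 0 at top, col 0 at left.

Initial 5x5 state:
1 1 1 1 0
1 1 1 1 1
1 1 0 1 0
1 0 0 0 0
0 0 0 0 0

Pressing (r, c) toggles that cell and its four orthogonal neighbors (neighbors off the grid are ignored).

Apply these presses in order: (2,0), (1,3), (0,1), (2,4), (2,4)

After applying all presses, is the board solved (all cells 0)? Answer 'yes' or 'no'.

After press 1 at (2,0):
1 1 1 1 0
0 1 1 1 1
0 0 0 1 0
0 0 0 0 0
0 0 0 0 0

After press 2 at (1,3):
1 1 1 0 0
0 1 0 0 0
0 0 0 0 0
0 0 0 0 0
0 0 0 0 0

After press 3 at (0,1):
0 0 0 0 0
0 0 0 0 0
0 0 0 0 0
0 0 0 0 0
0 0 0 0 0

After press 4 at (2,4):
0 0 0 0 0
0 0 0 0 1
0 0 0 1 1
0 0 0 0 1
0 0 0 0 0

After press 5 at (2,4):
0 0 0 0 0
0 0 0 0 0
0 0 0 0 0
0 0 0 0 0
0 0 0 0 0

Lights still on: 0

Answer: yes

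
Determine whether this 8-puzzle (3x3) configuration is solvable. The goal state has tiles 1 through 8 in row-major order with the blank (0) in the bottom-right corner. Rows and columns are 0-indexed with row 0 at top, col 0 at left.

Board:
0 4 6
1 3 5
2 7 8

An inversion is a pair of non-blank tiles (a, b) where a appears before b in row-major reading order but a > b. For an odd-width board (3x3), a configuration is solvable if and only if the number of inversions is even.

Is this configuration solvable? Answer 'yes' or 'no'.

Answer: no

Derivation:
Inversions (pairs i<j in row-major order where tile[i] > tile[j] > 0): 9
9 is odd, so the puzzle is not solvable.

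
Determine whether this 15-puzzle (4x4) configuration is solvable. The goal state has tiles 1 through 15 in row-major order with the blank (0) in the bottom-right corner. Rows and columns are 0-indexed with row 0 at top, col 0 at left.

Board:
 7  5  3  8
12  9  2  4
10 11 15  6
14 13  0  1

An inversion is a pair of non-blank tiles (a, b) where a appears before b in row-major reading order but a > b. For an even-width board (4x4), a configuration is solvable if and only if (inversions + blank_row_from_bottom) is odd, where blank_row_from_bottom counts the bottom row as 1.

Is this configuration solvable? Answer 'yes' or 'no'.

Answer: no

Derivation:
Inversions: 41
Blank is in row 3 (0-indexed from top), which is row 1 counting from the bottom (bottom = 1).
41 + 1 = 42, which is even, so the puzzle is not solvable.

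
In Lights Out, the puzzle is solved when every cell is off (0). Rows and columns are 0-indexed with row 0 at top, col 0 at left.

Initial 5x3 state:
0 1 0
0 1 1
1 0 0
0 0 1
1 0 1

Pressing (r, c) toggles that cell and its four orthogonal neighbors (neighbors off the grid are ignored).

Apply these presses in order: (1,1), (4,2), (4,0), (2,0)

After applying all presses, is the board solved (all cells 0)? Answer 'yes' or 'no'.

After press 1 at (1,1):
0 0 0
1 0 0
1 1 0
0 0 1
1 0 1

After press 2 at (4,2):
0 0 0
1 0 0
1 1 0
0 0 0
1 1 0

After press 3 at (4,0):
0 0 0
1 0 0
1 1 0
1 0 0
0 0 0

After press 4 at (2,0):
0 0 0
0 0 0
0 0 0
0 0 0
0 0 0

Lights still on: 0

Answer: yes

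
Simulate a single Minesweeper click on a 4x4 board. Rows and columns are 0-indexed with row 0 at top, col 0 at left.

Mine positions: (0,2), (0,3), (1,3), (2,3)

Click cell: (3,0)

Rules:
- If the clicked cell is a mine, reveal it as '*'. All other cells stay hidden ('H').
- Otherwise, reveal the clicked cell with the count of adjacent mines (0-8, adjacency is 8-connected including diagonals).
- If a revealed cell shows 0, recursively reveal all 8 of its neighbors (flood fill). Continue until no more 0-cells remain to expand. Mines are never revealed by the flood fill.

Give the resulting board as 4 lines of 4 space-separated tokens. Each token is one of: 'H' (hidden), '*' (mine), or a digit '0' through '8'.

0 1 H H
0 1 4 H
0 0 2 H
0 0 1 H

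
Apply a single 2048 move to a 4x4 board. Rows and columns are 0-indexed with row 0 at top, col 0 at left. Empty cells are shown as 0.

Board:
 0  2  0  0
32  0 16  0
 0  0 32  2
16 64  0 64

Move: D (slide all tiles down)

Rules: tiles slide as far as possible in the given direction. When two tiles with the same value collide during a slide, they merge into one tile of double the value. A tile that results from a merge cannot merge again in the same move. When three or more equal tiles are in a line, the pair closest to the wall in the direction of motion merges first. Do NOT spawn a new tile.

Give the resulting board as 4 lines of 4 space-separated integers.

Slide down:
col 0: [0, 32, 0, 16] -> [0, 0, 32, 16]
col 1: [2, 0, 0, 64] -> [0, 0, 2, 64]
col 2: [0, 16, 32, 0] -> [0, 0, 16, 32]
col 3: [0, 0, 2, 64] -> [0, 0, 2, 64]

Answer:  0  0  0  0
 0  0  0  0
32  2 16  2
16 64 32 64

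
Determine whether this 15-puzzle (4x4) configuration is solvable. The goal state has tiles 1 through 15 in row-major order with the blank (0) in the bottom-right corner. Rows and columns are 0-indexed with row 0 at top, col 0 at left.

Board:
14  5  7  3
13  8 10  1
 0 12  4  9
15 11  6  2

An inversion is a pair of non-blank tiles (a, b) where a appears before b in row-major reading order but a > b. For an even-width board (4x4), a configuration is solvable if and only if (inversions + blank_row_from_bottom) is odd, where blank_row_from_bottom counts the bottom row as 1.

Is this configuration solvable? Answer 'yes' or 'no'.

Inversions: 56
Blank is in row 2 (0-indexed from top), which is row 2 counting from the bottom (bottom = 1).
56 + 2 = 58, which is even, so the puzzle is not solvable.

Answer: no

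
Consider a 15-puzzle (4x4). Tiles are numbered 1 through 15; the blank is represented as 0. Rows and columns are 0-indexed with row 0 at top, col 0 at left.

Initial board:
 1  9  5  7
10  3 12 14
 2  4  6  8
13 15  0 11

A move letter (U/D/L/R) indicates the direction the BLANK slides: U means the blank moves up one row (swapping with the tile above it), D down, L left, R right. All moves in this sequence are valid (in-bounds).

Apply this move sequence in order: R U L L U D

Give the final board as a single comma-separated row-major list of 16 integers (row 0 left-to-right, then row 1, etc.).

After move 1 (R):
 1  9  5  7
10  3 12 14
 2  4  6  8
13 15 11  0

After move 2 (U):
 1  9  5  7
10  3 12 14
 2  4  6  0
13 15 11  8

After move 3 (L):
 1  9  5  7
10  3 12 14
 2  4  0  6
13 15 11  8

After move 4 (L):
 1  9  5  7
10  3 12 14
 2  0  4  6
13 15 11  8

After move 5 (U):
 1  9  5  7
10  0 12 14
 2  3  4  6
13 15 11  8

After move 6 (D):
 1  9  5  7
10  3 12 14
 2  0  4  6
13 15 11  8

Answer: 1, 9, 5, 7, 10, 3, 12, 14, 2, 0, 4, 6, 13, 15, 11, 8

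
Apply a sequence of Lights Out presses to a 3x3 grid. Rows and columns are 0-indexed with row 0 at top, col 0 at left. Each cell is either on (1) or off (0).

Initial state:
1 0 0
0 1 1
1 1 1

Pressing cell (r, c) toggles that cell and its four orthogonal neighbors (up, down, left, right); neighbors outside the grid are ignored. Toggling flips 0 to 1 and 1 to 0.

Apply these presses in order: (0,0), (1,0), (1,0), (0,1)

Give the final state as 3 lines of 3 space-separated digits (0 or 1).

Answer: 1 0 1
1 0 1
1 1 1

Derivation:
After press 1 at (0,0):
0 1 0
1 1 1
1 1 1

After press 2 at (1,0):
1 1 0
0 0 1
0 1 1

After press 3 at (1,0):
0 1 0
1 1 1
1 1 1

After press 4 at (0,1):
1 0 1
1 0 1
1 1 1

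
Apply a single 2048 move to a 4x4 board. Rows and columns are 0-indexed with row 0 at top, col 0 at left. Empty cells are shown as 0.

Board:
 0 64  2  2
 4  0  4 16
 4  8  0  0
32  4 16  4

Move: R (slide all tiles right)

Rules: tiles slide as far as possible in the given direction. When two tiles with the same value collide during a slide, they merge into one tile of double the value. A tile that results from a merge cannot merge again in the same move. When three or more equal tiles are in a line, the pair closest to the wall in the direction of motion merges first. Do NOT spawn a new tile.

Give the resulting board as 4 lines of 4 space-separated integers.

Answer:  0  0 64  4
 0  0  8 16
 0  0  4  8
32  4 16  4

Derivation:
Slide right:
row 0: [0, 64, 2, 2] -> [0, 0, 64, 4]
row 1: [4, 0, 4, 16] -> [0, 0, 8, 16]
row 2: [4, 8, 0, 0] -> [0, 0, 4, 8]
row 3: [32, 4, 16, 4] -> [32, 4, 16, 4]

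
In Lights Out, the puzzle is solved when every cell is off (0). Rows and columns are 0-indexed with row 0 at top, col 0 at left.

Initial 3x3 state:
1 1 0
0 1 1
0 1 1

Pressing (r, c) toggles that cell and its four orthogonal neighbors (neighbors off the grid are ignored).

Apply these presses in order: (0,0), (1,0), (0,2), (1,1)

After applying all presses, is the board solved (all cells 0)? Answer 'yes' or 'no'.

Answer: no

Derivation:
After press 1 at (0,0):
0 0 0
1 1 1
0 1 1

After press 2 at (1,0):
1 0 0
0 0 1
1 1 1

After press 3 at (0,2):
1 1 1
0 0 0
1 1 1

After press 4 at (1,1):
1 0 1
1 1 1
1 0 1

Lights still on: 7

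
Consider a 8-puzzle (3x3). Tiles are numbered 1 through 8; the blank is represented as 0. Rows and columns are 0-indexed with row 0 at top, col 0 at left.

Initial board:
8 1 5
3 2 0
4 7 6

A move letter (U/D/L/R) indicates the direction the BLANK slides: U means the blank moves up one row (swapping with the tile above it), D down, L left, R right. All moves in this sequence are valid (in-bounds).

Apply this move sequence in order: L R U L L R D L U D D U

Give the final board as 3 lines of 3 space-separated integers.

After move 1 (L):
8 1 5
3 0 2
4 7 6

After move 2 (R):
8 1 5
3 2 0
4 7 6

After move 3 (U):
8 1 0
3 2 5
4 7 6

After move 4 (L):
8 0 1
3 2 5
4 7 6

After move 5 (L):
0 8 1
3 2 5
4 7 6

After move 6 (R):
8 0 1
3 2 5
4 7 6

After move 7 (D):
8 2 1
3 0 5
4 7 6

After move 8 (L):
8 2 1
0 3 5
4 7 6

After move 9 (U):
0 2 1
8 3 5
4 7 6

After move 10 (D):
8 2 1
0 3 5
4 7 6

After move 11 (D):
8 2 1
4 3 5
0 7 6

After move 12 (U):
8 2 1
0 3 5
4 7 6

Answer: 8 2 1
0 3 5
4 7 6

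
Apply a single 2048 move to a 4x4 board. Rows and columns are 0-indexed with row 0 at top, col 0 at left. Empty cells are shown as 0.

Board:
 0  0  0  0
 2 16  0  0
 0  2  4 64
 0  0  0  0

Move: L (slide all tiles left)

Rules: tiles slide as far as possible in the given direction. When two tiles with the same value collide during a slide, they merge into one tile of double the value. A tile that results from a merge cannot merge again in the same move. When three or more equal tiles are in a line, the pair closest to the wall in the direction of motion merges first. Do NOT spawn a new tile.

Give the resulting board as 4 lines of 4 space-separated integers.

Slide left:
row 0: [0, 0, 0, 0] -> [0, 0, 0, 0]
row 1: [2, 16, 0, 0] -> [2, 16, 0, 0]
row 2: [0, 2, 4, 64] -> [2, 4, 64, 0]
row 3: [0, 0, 0, 0] -> [0, 0, 0, 0]

Answer:  0  0  0  0
 2 16  0  0
 2  4 64  0
 0  0  0  0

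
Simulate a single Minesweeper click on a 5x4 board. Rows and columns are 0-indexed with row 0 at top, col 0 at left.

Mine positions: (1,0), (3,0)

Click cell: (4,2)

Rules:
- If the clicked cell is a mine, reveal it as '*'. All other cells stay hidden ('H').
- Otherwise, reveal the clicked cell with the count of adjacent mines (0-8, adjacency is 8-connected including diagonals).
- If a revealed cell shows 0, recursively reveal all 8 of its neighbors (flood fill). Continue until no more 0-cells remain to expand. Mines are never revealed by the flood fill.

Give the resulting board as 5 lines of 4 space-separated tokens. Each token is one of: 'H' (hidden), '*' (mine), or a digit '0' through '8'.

H 1 0 0
H 1 0 0
H 2 0 0
H 1 0 0
H 1 0 0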